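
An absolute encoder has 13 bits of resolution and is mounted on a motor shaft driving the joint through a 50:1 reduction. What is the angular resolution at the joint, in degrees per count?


counts = 2^13 = 8192
effective counts at joint = 8192 * 50 = 409600
resolution = 360 / 409600
= 8.7891e-04 deg/count


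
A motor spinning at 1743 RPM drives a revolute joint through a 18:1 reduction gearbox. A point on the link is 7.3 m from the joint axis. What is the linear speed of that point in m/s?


omega_motor = 1743 * 2*pi/60 = 182.5265 rad/s
omega_joint = omega_motor / 18 = 10.1404 rad/s
v = omega_joint * r = 10.1404 * 7.3
= 74.0246 m/s


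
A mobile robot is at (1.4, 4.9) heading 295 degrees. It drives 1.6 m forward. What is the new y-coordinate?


y_new = y0 + d*sin(theta)
= 4.9 + 1.6*sin(295)
= 4.9 + -1.4501
= 3.4499


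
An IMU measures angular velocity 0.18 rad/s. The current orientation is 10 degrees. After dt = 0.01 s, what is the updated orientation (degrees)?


delta_theta = w * dt = 0.18 * 0.01 = 0.0018 rad
= 0.1031 deg
theta_new = 10 + 0.1031 = 10.1031 deg


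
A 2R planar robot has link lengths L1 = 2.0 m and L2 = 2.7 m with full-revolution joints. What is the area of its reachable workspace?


r_max = L1 + L2 = 4.7 m
r_min = |L1 - L2| = 0.7 m
Area = pi*(r_max^2 - r_min^2)
= pi*(22.09 - 0.49)
= pi * 21.6
= 67.8584 m^2


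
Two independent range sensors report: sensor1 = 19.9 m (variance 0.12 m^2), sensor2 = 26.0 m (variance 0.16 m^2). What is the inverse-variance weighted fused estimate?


w1 = (1/var1) / (1/var1 + 1/var2)
   = 8.3333 / (8.3333 + 6.25) = 0.5714
w2 = 1 - w1 = 0.4286
fused = w1*s1 + w2*s2 = 11.3714 + 11.1429
= 22.5143 m


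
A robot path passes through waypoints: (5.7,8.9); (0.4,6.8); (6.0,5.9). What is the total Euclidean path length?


Segment lengths:
  seg1 = sqrt((-5.3)^2 + (-2.1)^2) = 5.7009
  seg2 = sqrt((5.6)^2 + (-0.9)^2) = 5.6719
Total = 11.3727


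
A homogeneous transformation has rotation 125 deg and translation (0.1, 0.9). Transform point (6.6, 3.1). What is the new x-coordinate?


x' = cos(theta)*px - sin(theta)*py + tx
= -0.5736*6.6 - 0.8192*3.1 + 0.1
= -6.225


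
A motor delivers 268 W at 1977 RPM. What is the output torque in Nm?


omega = 1977 * 2*pi/60 = 207.031 rad/s
tau = P / omega = 268 / 207.031
= 1.2945 Nm


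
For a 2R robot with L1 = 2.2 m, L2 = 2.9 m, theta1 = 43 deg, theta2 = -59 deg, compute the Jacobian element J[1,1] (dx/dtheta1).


J[1,1] = -L1*sin(t1) - L2*sin(t1+t2)
= -2.2*sin(43) - 2.9*sin(-16)
= -0.701


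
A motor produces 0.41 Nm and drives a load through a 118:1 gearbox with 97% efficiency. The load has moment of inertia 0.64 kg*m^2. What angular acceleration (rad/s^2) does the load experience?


tau_out = tau_motor * N * eta
= 0.41 * 118 * 0.97 = 46.9286 Nm
alpha = tau_out / I = 46.9286 / 0.64
= 73.3259 rad/s^2


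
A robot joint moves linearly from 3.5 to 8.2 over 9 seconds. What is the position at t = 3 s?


s = t/T = 3/9 = 0.3333
p(t) = p0 + (pf-p0)*s
= 3.5 + (8.2 - 3.5) * 0.3333
= 5.0667


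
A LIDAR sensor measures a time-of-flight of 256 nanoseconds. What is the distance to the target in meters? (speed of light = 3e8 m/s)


tof = 256 ns = 2.56e-07 s
dist = c * tof / 2
= 3e8 * 2.56e-07 / 2
= 38.4 m


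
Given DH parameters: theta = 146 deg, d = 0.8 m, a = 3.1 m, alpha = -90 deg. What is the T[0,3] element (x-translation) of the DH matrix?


T[0,3] = a * cos(theta)
= 3.1 * cos(146 deg)
= 3.1 * -0.829
= -2.57


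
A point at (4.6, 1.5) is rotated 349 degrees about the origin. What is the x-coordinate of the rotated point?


x' = x*cos(theta) - y*sin(theta)
cos(349 deg) = 0.9816, sin(349 deg) = -0.1908
x' = 4.6 * 0.9816 - 1.5 * -0.1908
= 4.5155 - -0.2862
= 4.8017


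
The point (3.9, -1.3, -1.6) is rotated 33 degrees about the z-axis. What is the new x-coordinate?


Rotation about z-axis: x' = x*cos(theta) - y*sin(theta)
= 3.9 * 0.8387 - -1.3 * 0.5446
= 3.9788


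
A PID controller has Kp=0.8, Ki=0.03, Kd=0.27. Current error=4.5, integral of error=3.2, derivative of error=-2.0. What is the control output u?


u = Kp*e + Ki*int(e) + Kd*de/dt
= 0.8*4.5 + 0.03*3.2 + 0.27*(-2.0)
= 3.6 + 0.096 + -0.54
= 3.156


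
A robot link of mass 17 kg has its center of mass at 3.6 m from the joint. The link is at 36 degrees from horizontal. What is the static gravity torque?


tau = m*g*L*cos(angle)
= 17 * 9.81 * 3.6 * cos(36 deg)
= 17 * 9.81 * 3.6 * 0.809
= 485.7112 Nm


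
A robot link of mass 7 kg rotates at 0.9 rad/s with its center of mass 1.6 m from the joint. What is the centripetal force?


F = m * omega^2 * r
= 7 * 0.9^2 * 1.6
= 7 * 0.81 * 1.6
= 9.072 N


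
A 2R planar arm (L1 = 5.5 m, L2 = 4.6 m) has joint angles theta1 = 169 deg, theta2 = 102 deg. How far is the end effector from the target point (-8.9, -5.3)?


End effector via forward kinematics:
x = L1*cos(t1) + L2*cos(t1+t2) = -5.3187
y = L1*sin(t1) + L2*sin(t1+t2) = -3.5498
Distance to target:
d = sqrt((-8.9 - -5.3187)^2 + (-5.3 - -3.5498)^2)
= sqrt(12.8259 + 3.063)
= 3.9861 m


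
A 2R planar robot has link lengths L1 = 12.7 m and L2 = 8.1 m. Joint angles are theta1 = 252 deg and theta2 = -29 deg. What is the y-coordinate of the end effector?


Convert angles to radians: theta1 = 4.3982, theta2 = -0.5061
y = L1*sin(theta1) + L2*sin(theta1+theta2)
y = -12.0784 + -5.5242
y = -17.6026


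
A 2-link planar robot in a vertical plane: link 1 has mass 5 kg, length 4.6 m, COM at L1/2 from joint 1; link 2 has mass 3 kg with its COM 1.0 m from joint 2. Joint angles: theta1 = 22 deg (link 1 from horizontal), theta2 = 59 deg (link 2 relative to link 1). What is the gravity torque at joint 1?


Horizontal distance from joint 1 to link-1 COM:
  x_c1 = (L1/2)*cos(t1) = 2.3 * 0.9272 = 2.1325 m
Horizontal distance from joint 1 to link-2 COM:
  x_c2 = L1*cos(t1) + Lc2*cos(t1+t2)
       = 4.6*0.9272 + 1.0*0.1564 = 4.4215 m
tau1 = m1*g*x_c1 + m2*g*x_c2
     = 5*9.81*2.1325 + 3*9.81*4.4215
     = 104.6002 + 130.1242
     = 234.7244 Nm


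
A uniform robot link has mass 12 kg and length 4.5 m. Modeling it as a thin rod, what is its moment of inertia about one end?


I = (1/3) * m * L^2
= (1/3) * 12 * 4.5^2
= 0.333333 * 12 * 20.25
= 81.0 kg*m^2


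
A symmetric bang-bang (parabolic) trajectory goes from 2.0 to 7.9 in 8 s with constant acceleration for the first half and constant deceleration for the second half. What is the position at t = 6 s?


Symmetric rest-to-rest: each phase covers (pf-p0)/2 in time T/2. 0.5*a*(T/2)^2 = (pf-p0)/2 => a = 4*(pf-p0)/T^2
a = 4*(7.9-2.0)/8^2 = 0.3688
t = 6 is in the deceleration phase (t > T/2).
p = pf - 0.5*a*(T-t)^2 = 7.9 - 0.5*0.3688*2^2
= 7.1625


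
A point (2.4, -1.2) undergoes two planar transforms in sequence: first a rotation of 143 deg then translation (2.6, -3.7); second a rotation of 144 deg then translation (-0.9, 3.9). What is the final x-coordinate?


After transform 1:
x1 = cos(143)*2.4 - sin(143)*-1.2 + 2.6 = 1.4055
y1 = sin(143)*2.4 + cos(143)*-1.2 + -3.7 = -1.2973
After transform 2:
x2 = cos(144)*1.4055 - sin(144)*-1.2973 + -0.9
= -1.2745


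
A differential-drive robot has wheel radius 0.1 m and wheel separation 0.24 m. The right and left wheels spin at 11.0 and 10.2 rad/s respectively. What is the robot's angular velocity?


vR = r*wR = 0.1*11.0 = 1.1 m/s
vL = r*wL = 0.1*10.2 = 1.02 m/s
v = (vR+vL)/2 = 1.06 m/s
omega = (vR-vL)/L = 0.3333 rad/s
angular velocity = 0.3333 rad/s


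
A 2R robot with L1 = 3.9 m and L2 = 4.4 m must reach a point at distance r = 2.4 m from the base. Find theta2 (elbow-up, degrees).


cos(theta2) = (r^2 - L1^2 - L2^2) / (2*L1*L2)
cos(theta2) = (5.76 - 15.21 - 19.36) / 34.32
cos(theta2) = -0.839452
theta2 = 147.0823 degrees


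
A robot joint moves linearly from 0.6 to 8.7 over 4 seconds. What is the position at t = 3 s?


s = t/T = 3/4 = 0.75
p(t) = p0 + (pf-p0)*s
= 0.6 + (8.7 - 0.6) * 0.75
= 6.675


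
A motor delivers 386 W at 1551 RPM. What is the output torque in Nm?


omega = 1551 * 2*pi/60 = 162.4203 rad/s
tau = P / omega = 386 / 162.4203
= 2.3765 Nm


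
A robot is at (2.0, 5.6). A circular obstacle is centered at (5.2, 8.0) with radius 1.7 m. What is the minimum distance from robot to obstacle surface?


center_dist = sqrt((2.0-5.2)^2 + (5.6-8.0)^2)
= sqrt(10.24 + 5.76)
= 4.0
min_dist = center_dist - radius = 4.0 - 1.7 = 2.3 m


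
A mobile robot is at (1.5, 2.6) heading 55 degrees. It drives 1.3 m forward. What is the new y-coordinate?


y_new = y0 + d*sin(theta)
= 2.6 + 1.3*sin(55)
= 2.6 + 1.0649
= 3.6649


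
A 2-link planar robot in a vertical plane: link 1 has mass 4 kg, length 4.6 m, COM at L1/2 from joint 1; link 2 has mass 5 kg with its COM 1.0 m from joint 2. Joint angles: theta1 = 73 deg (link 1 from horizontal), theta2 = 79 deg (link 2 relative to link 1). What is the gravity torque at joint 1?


Horizontal distance from joint 1 to link-1 COM:
  x_c1 = (L1/2)*cos(t1) = 2.3 * 0.2924 = 0.6725 m
Horizontal distance from joint 1 to link-2 COM:
  x_c2 = L1*cos(t1) + Lc2*cos(t1+t2)
       = 4.6*0.2924 + 1.0*-0.8829 = 0.462 m
tau1 = m1*g*x_c1 + m2*g*x_c2
     = 4*9.81*0.6725 + 5*9.81*0.462
     = 26.3871 + 22.6592
     = 49.0464 Nm


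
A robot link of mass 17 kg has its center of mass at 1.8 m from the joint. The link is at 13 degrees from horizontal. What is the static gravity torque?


tau = m*g*L*cos(angle)
= 17 * 9.81 * 1.8 * cos(13 deg)
= 17 * 9.81 * 1.8 * 0.9744
= 292.4923 Nm


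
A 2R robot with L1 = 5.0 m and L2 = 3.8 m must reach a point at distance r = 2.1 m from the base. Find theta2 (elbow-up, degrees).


cos(theta2) = (r^2 - L1^2 - L2^2) / (2*L1*L2)
cos(theta2) = (4.41 - 25.0 - 14.44) / 38.0
cos(theta2) = -0.921842
theta2 = 157.1969 degrees


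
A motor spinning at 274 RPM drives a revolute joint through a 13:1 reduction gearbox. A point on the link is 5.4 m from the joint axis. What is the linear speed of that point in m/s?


omega_motor = 274 * 2*pi/60 = 28.6932 rad/s
omega_joint = omega_motor / 13 = 2.2072 rad/s
v = omega_joint * r = 2.2072 * 5.4
= 11.9187 m/s


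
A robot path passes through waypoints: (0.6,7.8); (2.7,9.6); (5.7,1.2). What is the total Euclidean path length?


Segment lengths:
  seg1 = sqrt((2.1)^2 + (1.8)^2) = 2.7659
  seg2 = sqrt((3.0)^2 + (-8.4)^2) = 8.9196
Total = 11.6855


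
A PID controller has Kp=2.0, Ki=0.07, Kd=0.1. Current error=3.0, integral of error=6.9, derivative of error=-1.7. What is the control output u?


u = Kp*e + Ki*int(e) + Kd*de/dt
= 2.0*3.0 + 0.07*6.9 + 0.1*(-1.7)
= 6.0 + 0.483 + -0.17
= 6.313


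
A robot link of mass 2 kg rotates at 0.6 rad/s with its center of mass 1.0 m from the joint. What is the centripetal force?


F = m * omega^2 * r
= 2 * 0.6^2 * 1.0
= 2 * 0.36 * 1.0
= 0.72 N


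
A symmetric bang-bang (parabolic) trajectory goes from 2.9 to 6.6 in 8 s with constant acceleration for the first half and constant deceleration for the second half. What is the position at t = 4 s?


Symmetric rest-to-rest: each phase covers (pf-p0)/2 in time T/2. 0.5*a*(T/2)^2 = (pf-p0)/2 => a = 4*(pf-p0)/T^2
a = 4*(6.6-2.9)/8^2 = 0.2312
t = 4 is in the acceleration phase (t <= T/2).
p = p0 + 0.5*a*t^2 = 2.9 + 0.5*0.2312*4^2
= 4.75


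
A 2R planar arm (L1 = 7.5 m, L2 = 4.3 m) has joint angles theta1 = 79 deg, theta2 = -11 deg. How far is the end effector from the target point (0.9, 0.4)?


End effector via forward kinematics:
x = L1*cos(t1) + L2*cos(t1+t2) = 3.0419
y = L1*sin(t1) + L2*sin(t1+t2) = 11.3491
Distance to target:
d = sqrt((0.9 - 3.0419)^2 + (0.4 - 11.3491)^2)
= sqrt(4.5876 + 119.8827)
= 11.1566 m


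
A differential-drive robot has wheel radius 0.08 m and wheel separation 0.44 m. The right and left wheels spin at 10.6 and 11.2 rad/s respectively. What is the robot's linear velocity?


vR = r*wR = 0.08*10.6 = 0.848 m/s
vL = r*wL = 0.08*11.2 = 0.896 m/s
v = (vR+vL)/2 = 0.872 m/s
omega = (vR-vL)/L = -0.1091 rad/s
linear velocity = 0.872 m/s


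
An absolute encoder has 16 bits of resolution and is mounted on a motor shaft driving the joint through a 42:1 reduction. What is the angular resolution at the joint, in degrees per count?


counts = 2^16 = 65536
effective counts at joint = 65536 * 42 = 2752512
resolution = 360 / 2752512
= 1.3079e-04 deg/count


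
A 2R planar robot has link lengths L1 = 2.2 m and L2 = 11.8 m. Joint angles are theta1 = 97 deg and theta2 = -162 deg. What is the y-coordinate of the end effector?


Convert angles to radians: theta1 = 1.693, theta2 = -2.8274
y = L1*sin(theta1) + L2*sin(theta1+theta2)
y = 2.1836 + -10.6944
y = -8.5108


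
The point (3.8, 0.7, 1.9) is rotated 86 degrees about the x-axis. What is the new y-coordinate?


Rotation about x-axis: y' = y*cos(theta) - z*sin(theta)
= 0.7 * 0.0698 - 1.9 * 0.9976
= -1.8465


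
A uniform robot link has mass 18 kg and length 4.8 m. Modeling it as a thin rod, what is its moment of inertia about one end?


I = (1/3) * m * L^2
= (1/3) * 18 * 4.8^2
= 0.333333 * 18 * 23.04
= 138.24 kg*m^2


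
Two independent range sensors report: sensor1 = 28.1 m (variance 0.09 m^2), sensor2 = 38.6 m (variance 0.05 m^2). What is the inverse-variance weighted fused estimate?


w1 = (1/var1) / (1/var1 + 1/var2)
   = 11.1111 / (11.1111 + 20.0) = 0.3571
w2 = 1 - w1 = 0.6429
fused = w1*s1 + w2*s2 = 10.0357 + 24.8143
= 34.85 m


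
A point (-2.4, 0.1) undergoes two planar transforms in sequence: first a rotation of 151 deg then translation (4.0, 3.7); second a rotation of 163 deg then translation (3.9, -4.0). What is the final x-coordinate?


After transform 1:
x1 = cos(151)*-2.4 - sin(151)*0.1 + 4.0 = 6.0506
y1 = sin(151)*-2.4 + cos(151)*0.1 + 3.7 = 2.449
After transform 2:
x2 = cos(163)*6.0506 - sin(163)*2.449 + 3.9
= -2.6022


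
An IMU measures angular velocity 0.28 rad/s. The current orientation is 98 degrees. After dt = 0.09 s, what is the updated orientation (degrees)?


delta_theta = w * dt = 0.28 * 0.09 = 0.0252 rad
= 1.4439 deg
theta_new = 98 + 1.4439 = 99.4439 deg


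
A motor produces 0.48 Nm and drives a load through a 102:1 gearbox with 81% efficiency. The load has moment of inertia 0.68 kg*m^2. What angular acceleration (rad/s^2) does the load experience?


tau_out = tau_motor * N * eta
= 0.48 * 102 * 0.81 = 39.6576 Nm
alpha = tau_out / I = 39.6576 / 0.68
= 58.32 rad/s^2


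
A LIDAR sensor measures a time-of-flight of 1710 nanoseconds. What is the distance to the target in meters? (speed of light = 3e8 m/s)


tof = 1710 ns = 1.71e-06 s
dist = c * tof / 2
= 3e8 * 1.71e-06 / 2
= 256.5 m


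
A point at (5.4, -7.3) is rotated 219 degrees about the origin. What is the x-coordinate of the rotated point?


x' = x*cos(theta) - y*sin(theta)
cos(219 deg) = -0.7771, sin(219 deg) = -0.6293
x' = 5.4 * -0.7771 - -7.3 * -0.6293
= -4.1966 - 4.594
= -8.7906


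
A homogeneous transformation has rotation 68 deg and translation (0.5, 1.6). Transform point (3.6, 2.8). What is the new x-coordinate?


x' = cos(theta)*px - sin(theta)*py + tx
= 0.3746*3.6 - 0.9272*2.8 + 0.5
= -0.7475


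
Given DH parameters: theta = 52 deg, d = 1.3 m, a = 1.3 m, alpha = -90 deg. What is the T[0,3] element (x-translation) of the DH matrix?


T[0,3] = a * cos(theta)
= 1.3 * cos(52 deg)
= 1.3 * 0.6157
= 0.8004


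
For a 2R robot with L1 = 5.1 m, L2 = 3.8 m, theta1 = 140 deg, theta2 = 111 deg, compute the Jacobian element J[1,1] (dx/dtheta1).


J[1,1] = -L1*sin(t1) - L2*sin(t1+t2)
= -5.1*sin(140) - 3.8*sin(251)
= 0.3148


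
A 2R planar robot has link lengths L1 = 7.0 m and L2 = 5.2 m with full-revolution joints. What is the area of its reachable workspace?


r_max = L1 + L2 = 12.2 m
r_min = |L1 - L2| = 1.8 m
Area = pi*(r_max^2 - r_min^2)
= pi*(148.84 - 3.24)
= pi * 145.6
= 457.4159 m^2


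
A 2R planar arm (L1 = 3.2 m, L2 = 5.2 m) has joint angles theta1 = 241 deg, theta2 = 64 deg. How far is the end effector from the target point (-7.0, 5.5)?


End effector via forward kinematics:
x = L1*cos(t1) + L2*cos(t1+t2) = 1.4312
y = L1*sin(t1) + L2*sin(t1+t2) = -7.0584
Distance to target:
d = sqrt((-7.0 - 1.4312)^2 + (5.5 - -7.0584)^2)
= sqrt(71.0852 + 157.7127)
= 15.1261 m


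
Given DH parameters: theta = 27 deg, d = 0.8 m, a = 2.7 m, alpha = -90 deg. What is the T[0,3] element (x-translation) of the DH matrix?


T[0,3] = a * cos(theta)
= 2.7 * cos(27 deg)
= 2.7 * 0.891
= 2.4057


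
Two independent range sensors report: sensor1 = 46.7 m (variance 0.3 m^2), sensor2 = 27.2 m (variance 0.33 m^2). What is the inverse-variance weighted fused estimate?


w1 = (1/var1) / (1/var1 + 1/var2)
   = 3.3333 / (3.3333 + 3.0303) = 0.5238
w2 = 1 - w1 = 0.4762
fused = w1*s1 + w2*s2 = 24.4619 + 12.9524
= 37.4143 m


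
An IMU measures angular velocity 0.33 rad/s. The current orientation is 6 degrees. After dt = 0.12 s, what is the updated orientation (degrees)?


delta_theta = w * dt = 0.33 * 0.12 = 0.0396 rad
= 2.2689 deg
theta_new = 6 + 2.2689 = 8.2689 deg


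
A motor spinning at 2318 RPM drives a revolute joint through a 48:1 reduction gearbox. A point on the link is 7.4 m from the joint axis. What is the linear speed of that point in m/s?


omega_motor = 2318 * 2*pi/60 = 242.7404 rad/s
omega_joint = omega_motor / 48 = 5.0571 rad/s
v = omega_joint * r = 5.0571 * 7.4
= 37.4225 m/s


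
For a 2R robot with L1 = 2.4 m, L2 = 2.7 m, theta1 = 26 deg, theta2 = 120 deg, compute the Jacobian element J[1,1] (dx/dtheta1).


J[1,1] = -L1*sin(t1) - L2*sin(t1+t2)
= -2.4*sin(26) - 2.7*sin(146)
= -2.5619


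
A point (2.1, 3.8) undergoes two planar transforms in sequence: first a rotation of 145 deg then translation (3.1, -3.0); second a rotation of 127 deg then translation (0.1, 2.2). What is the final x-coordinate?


After transform 1:
x1 = cos(145)*2.1 - sin(145)*3.8 + 3.1 = -0.7998
y1 = sin(145)*2.1 + cos(145)*3.8 + -3.0 = -4.9083
After transform 2:
x2 = cos(127)*-0.7998 - sin(127)*-4.9083 + 0.1
= 4.5013


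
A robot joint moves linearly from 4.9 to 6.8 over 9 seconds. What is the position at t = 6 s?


s = t/T = 6/9 = 0.6667
p(t) = p0 + (pf-p0)*s
= 4.9 + (6.8 - 4.9) * 0.6667
= 6.1667


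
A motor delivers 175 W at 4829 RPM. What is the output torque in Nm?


omega = 4829 * 2*pi/60 = 505.6917 rad/s
tau = P / omega = 175 / 505.6917
= 0.3461 Nm


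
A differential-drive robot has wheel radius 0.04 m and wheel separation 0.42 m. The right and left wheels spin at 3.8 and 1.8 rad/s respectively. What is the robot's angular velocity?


vR = r*wR = 0.04*3.8 = 0.152 m/s
vL = r*wL = 0.04*1.8 = 0.072 m/s
v = (vR+vL)/2 = 0.112 m/s
omega = (vR-vL)/L = 0.1905 rad/s
angular velocity = 0.1905 rad/s


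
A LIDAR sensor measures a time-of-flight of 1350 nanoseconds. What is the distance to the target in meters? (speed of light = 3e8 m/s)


tof = 1350 ns = 1.35e-06 s
dist = c * tof / 2
= 3e8 * 1.35e-06 / 2
= 202.5 m


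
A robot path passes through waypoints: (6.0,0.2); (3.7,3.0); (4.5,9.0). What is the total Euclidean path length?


Segment lengths:
  seg1 = sqrt((-2.3)^2 + (2.8)^2) = 3.6235
  seg2 = sqrt((0.8)^2 + (6.0)^2) = 6.0531
Total = 9.6766


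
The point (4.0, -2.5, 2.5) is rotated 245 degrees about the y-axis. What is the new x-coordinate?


Rotation about y-axis: x' = x*cos(theta) + z*sin(theta)
= 4.0 * -0.4226 + 2.5 * -0.9063
= -3.9562


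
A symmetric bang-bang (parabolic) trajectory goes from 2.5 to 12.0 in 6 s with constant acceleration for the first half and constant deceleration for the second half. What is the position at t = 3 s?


Symmetric rest-to-rest: each phase covers (pf-p0)/2 in time T/2. 0.5*a*(T/2)^2 = (pf-p0)/2 => a = 4*(pf-p0)/T^2
a = 4*(12.0-2.5)/6^2 = 1.0556
t = 3 is in the acceleration phase (t <= T/2).
p = p0 + 0.5*a*t^2 = 2.5 + 0.5*1.0556*3^2
= 7.25


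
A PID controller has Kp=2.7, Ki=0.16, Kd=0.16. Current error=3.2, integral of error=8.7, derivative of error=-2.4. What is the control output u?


u = Kp*e + Ki*int(e) + Kd*de/dt
= 2.7*3.2 + 0.16*8.7 + 0.16*(-2.4)
= 8.64 + 1.392 + -0.384
= 9.648


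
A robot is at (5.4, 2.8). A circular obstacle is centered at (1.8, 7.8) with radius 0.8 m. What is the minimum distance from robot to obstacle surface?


center_dist = sqrt((5.4-1.8)^2 + (2.8-7.8)^2)
= sqrt(12.96 + 25.0)
= 6.1612
min_dist = center_dist - radius = 6.1612 - 0.8 = 5.3612 m


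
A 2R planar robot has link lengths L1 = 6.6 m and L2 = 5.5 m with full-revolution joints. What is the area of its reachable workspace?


r_max = L1 + L2 = 12.1 m
r_min = |L1 - L2| = 1.1 m
Area = pi*(r_max^2 - r_min^2)
= pi*(146.41 - 1.21)
= pi * 145.2
= 456.1593 m^2


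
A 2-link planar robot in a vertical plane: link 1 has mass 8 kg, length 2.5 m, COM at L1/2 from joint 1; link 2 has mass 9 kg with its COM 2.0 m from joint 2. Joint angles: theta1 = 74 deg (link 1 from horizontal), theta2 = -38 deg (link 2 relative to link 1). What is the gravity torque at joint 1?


Horizontal distance from joint 1 to link-1 COM:
  x_c1 = (L1/2)*cos(t1) = 1.25 * 0.2756 = 0.3445 m
Horizontal distance from joint 1 to link-2 COM:
  x_c2 = L1*cos(t1) + Lc2*cos(t1+t2)
       = 2.5*0.2756 + 2.0*0.809 = 2.3071 m
tau1 = m1*g*x_c1 + m2*g*x_c2
     = 8*9.81*0.3445 + 9*9.81*2.3071
     = 27.04 + 203.6963
     = 230.7363 Nm


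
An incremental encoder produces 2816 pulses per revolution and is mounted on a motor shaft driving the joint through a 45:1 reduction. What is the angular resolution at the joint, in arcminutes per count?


counts per rev = 2816
effective counts at joint = 2816 * 45 = 126720
resolution = 360*60 / 126720
= 0.1705 arcmin/count


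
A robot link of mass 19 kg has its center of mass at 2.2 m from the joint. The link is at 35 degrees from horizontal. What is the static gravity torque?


tau = m*g*L*cos(angle)
= 19 * 9.81 * 2.2 * cos(35 deg)
= 19 * 9.81 * 2.2 * 0.8192
= 335.8998 Nm


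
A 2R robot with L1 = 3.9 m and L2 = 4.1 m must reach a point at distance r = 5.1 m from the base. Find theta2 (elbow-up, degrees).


cos(theta2) = (r^2 - L1^2 - L2^2) / (2*L1*L2)
cos(theta2) = (26.01 - 15.21 - 16.81) / 31.98
cos(theta2) = -0.18793
theta2 = 100.832 degrees


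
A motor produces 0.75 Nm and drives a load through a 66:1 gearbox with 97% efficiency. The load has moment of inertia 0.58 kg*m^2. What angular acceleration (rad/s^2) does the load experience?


tau_out = tau_motor * N * eta
= 0.75 * 66 * 0.97 = 48.015 Nm
alpha = tau_out / I = 48.015 / 0.58
= 82.7845 rad/s^2


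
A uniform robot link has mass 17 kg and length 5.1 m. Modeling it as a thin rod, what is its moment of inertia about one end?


I = (1/3) * m * L^2
= (1/3) * 17 * 5.1^2
= 0.333333 * 17 * 26.01
= 147.39 kg*m^2


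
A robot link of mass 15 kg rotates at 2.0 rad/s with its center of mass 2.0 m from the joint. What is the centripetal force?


F = m * omega^2 * r
= 15 * 2.0^2 * 2.0
= 15 * 4.0 * 2.0
= 120.0 N


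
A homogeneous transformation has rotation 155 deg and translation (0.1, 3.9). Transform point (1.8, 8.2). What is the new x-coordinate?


x' = cos(theta)*px - sin(theta)*py + tx
= -0.9063*1.8 - 0.4226*8.2 + 0.1
= -4.9968


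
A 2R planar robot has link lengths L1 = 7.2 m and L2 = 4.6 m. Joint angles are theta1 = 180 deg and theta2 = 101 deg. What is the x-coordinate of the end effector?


Convert angles to radians: theta1 = 3.1416, theta2 = 1.7628
x = L1*cos(theta1) + L2*cos(theta1+theta2)
x = -7.2 + 0.8777
x = -6.3223


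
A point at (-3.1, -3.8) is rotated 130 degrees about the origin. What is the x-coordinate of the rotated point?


x' = x*cos(theta) - y*sin(theta)
cos(130 deg) = -0.6428, sin(130 deg) = 0.766
x' = -3.1 * -0.6428 - -3.8 * 0.766
= 1.9926 - -2.911
= 4.9036


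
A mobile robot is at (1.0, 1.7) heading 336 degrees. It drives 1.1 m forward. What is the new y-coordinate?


y_new = y0 + d*sin(theta)
= 1.7 + 1.1*sin(336)
= 1.7 + -0.4474
= 1.2526


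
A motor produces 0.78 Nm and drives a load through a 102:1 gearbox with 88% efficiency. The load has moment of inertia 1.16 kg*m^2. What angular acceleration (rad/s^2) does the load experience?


tau_out = tau_motor * N * eta
= 0.78 * 102 * 0.88 = 70.0128 Nm
alpha = tau_out / I = 70.0128 / 1.16
= 60.3559 rad/s^2


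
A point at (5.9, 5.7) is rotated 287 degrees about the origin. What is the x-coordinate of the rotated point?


x' = x*cos(theta) - y*sin(theta)
cos(287 deg) = 0.2924, sin(287 deg) = -0.9563
x' = 5.9 * 0.2924 - 5.7 * -0.9563
= 1.725 - -5.4509
= 7.1759


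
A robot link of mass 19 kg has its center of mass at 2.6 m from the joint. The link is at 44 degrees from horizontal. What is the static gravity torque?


tau = m*g*L*cos(angle)
= 19 * 9.81 * 2.6 * cos(44 deg)
= 19 * 9.81 * 2.6 * 0.7193
= 348.6021 Nm


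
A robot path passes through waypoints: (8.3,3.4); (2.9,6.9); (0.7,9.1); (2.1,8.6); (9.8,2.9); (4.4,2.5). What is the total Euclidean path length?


Segment lengths:
  seg1 = sqrt((-5.4)^2 + (3.5)^2) = 6.4351
  seg2 = sqrt((-2.2)^2 + (2.2)^2) = 3.1113
  seg3 = sqrt((1.4)^2 + (-0.5)^2) = 1.4866
  seg4 = sqrt((7.7)^2 + (-5.7)^2) = 9.5802
  seg5 = sqrt((-5.4)^2 + (-0.4)^2) = 5.4148
Total = 26.0279


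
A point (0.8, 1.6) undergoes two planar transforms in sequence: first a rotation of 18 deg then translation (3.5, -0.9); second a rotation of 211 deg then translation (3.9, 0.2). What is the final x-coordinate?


After transform 1:
x1 = cos(18)*0.8 - sin(18)*1.6 + 3.5 = 3.7664
y1 = sin(18)*0.8 + cos(18)*1.6 + -0.9 = 0.8689
After transform 2:
x2 = cos(211)*3.7664 - sin(211)*0.8689 + 3.9
= 1.1191


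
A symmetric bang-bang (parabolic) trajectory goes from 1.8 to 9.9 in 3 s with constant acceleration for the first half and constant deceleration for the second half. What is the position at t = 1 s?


Symmetric rest-to-rest: each phase covers (pf-p0)/2 in time T/2. 0.5*a*(T/2)^2 = (pf-p0)/2 => a = 4*(pf-p0)/T^2
a = 4*(9.9-1.8)/3^2 = 3.6
t = 1 is in the acceleration phase (t <= T/2).
p = p0 + 0.5*a*t^2 = 1.8 + 0.5*3.6*1^2
= 3.6


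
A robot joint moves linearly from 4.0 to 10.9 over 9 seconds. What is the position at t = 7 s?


s = t/T = 7/9 = 0.7778
p(t) = p0 + (pf-p0)*s
= 4.0 + (10.9 - 4.0) * 0.7778
= 9.3667


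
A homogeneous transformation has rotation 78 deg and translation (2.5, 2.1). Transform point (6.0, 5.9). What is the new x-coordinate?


x' = cos(theta)*px - sin(theta)*py + tx
= 0.2079*6.0 - 0.9781*5.9 + 2.5
= -2.0236


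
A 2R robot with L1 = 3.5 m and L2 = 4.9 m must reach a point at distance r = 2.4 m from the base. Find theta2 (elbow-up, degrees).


cos(theta2) = (r^2 - L1^2 - L2^2) / (2*L1*L2)
cos(theta2) = (5.76 - 12.25 - 24.01) / 34.3
cos(theta2) = -0.889213
theta2 = 152.7745 degrees


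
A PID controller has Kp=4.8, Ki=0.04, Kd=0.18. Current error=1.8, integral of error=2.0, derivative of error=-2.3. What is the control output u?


u = Kp*e + Ki*int(e) + Kd*de/dt
= 4.8*1.8 + 0.04*2.0 + 0.18*(-2.3)
= 8.64 + 0.08 + -0.414
= 8.306


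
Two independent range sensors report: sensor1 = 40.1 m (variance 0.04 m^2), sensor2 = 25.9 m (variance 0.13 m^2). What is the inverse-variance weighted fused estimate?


w1 = (1/var1) / (1/var1 + 1/var2)
   = 25.0 / (25.0 + 7.6923) = 0.7647
w2 = 1 - w1 = 0.2353
fused = w1*s1 + w2*s2 = 30.6647 + 6.0941
= 36.7588 m


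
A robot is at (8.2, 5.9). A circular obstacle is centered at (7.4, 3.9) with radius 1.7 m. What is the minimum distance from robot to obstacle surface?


center_dist = sqrt((8.2-7.4)^2 + (5.9-3.9)^2)
= sqrt(0.64 + 4.0)
= 2.1541
min_dist = center_dist - radius = 2.1541 - 1.7 = 0.4541 m


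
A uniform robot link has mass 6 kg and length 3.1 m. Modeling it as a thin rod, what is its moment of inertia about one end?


I = (1/3) * m * L^2
= (1/3) * 6 * 3.1^2
= 0.333333 * 6 * 9.61
= 19.22 kg*m^2


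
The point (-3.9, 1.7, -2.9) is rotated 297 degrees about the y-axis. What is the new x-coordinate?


Rotation about y-axis: x' = x*cos(theta) + z*sin(theta)
= -3.9 * 0.454 + -2.9 * -0.891
= 0.8134


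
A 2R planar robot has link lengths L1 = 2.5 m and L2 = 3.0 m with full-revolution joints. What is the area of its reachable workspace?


r_max = L1 + L2 = 5.5 m
r_min = |L1 - L2| = 0.5 m
Area = pi*(r_max^2 - r_min^2)
= pi*(30.25 - 0.25)
= pi * 30.0
= 94.2478 m^2


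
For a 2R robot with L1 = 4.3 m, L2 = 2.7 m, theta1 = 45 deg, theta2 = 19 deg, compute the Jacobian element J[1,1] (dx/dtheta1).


J[1,1] = -L1*sin(t1) - L2*sin(t1+t2)
= -4.3*sin(45) - 2.7*sin(64)
= -5.4673


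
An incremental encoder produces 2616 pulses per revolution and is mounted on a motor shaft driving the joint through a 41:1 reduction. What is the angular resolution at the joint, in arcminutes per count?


counts per rev = 2616
effective counts at joint = 2616 * 41 = 107256
resolution = 360*60 / 107256
= 0.2014 arcmin/count


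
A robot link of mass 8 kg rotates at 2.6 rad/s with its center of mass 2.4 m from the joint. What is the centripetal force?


F = m * omega^2 * r
= 8 * 2.6^2 * 2.4
= 8 * 6.76 * 2.4
= 129.792 N


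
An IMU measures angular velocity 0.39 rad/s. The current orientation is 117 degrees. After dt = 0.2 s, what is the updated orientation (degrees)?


delta_theta = w * dt = 0.39 * 0.2 = 0.078 rad
= 4.4691 deg
theta_new = 117 + 4.4691 = 121.4691 deg


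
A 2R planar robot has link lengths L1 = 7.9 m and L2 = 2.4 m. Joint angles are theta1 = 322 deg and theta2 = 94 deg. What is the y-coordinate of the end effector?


Convert angles to radians: theta1 = 5.62, theta2 = 1.6406
y = L1*sin(theta1) + L2*sin(theta1+theta2)
y = -4.8637 + 1.9897
y = -2.874


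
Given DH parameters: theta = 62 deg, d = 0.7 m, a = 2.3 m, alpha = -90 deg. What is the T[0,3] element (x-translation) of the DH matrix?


T[0,3] = a * cos(theta)
= 2.3 * cos(62 deg)
= 2.3 * 0.4695
= 1.0798


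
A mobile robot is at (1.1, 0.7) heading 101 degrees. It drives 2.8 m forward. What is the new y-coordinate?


y_new = y0 + d*sin(theta)
= 0.7 + 2.8*sin(101)
= 0.7 + 2.7486
= 3.4486


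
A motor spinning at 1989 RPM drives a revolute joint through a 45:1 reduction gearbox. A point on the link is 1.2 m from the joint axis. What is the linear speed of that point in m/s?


omega_motor = 1989 * 2*pi/60 = 208.2876 rad/s
omega_joint = omega_motor / 45 = 4.6286 rad/s
v = omega_joint * r = 4.6286 * 1.2
= 5.5543 m/s


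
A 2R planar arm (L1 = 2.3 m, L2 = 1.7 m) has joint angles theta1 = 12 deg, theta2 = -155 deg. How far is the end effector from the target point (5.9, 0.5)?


End effector via forward kinematics:
x = L1*cos(t1) + L2*cos(t1+t2) = 0.8921
y = L1*sin(t1) + L2*sin(t1+t2) = -0.5449
Distance to target:
d = sqrt((5.9 - 0.8921)^2 + (0.5 - -0.5449)^2)
= sqrt(25.0795 + 1.0918)
= 5.1158 m


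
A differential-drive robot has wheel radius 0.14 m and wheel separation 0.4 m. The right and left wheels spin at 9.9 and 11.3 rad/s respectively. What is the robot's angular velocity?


vR = r*wR = 0.14*9.9 = 1.386 m/s
vL = r*wL = 0.14*11.3 = 1.582 m/s
v = (vR+vL)/2 = 1.484 m/s
omega = (vR-vL)/L = -0.49 rad/s
angular velocity = -0.49 rad/s


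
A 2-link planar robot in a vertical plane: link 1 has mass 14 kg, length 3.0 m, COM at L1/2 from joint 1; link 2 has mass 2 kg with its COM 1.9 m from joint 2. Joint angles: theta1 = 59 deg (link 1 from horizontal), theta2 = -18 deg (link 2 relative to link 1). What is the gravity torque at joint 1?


Horizontal distance from joint 1 to link-1 COM:
  x_c1 = (L1/2)*cos(t1) = 1.5 * 0.515 = 0.7726 m
Horizontal distance from joint 1 to link-2 COM:
  x_c2 = L1*cos(t1) + Lc2*cos(t1+t2)
       = 3.0*0.515 + 1.9*0.7547 = 2.9791 m
tau1 = m1*g*x_c1 + m2*g*x_c2
     = 14*9.81*0.7726 + 2*9.81*2.9791
     = 106.103 + 58.4492
     = 164.5522 Nm


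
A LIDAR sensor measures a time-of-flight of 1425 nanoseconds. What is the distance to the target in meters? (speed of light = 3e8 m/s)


tof = 1425 ns = 1.425e-06 s
dist = c * tof / 2
= 3e8 * 1.425e-06 / 2
= 213.75 m


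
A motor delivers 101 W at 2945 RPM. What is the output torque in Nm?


omega = 2945 * 2*pi/60 = 308.3997 rad/s
tau = P / omega = 101 / 308.3997
= 0.3275 Nm


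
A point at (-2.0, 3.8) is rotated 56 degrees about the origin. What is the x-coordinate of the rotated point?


x' = x*cos(theta) - y*sin(theta)
cos(56 deg) = 0.5592, sin(56 deg) = 0.829
x' = -2.0 * 0.5592 - 3.8 * 0.829
= -1.1184 - 3.1503
= -4.2687


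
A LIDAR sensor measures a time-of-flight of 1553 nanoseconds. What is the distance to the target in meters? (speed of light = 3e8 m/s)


tof = 1553 ns = 1.553e-06 s
dist = c * tof / 2
= 3e8 * 1.553e-06 / 2
= 232.95 m


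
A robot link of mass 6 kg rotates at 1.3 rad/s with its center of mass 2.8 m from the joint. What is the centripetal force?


F = m * omega^2 * r
= 6 * 1.3^2 * 2.8
= 6 * 1.69 * 2.8
= 28.392 N


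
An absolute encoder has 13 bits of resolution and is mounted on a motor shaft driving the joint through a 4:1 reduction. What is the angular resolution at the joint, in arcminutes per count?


counts = 2^13 = 8192
effective counts at joint = 8192 * 4 = 32768
resolution = 360*60 / 32768
= 0.6592 arcmin/count


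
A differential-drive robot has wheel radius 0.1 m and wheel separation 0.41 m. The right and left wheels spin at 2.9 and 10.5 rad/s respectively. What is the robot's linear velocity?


vR = r*wR = 0.1*2.9 = 0.29 m/s
vL = r*wL = 0.1*10.5 = 1.05 m/s
v = (vR+vL)/2 = 0.67 m/s
omega = (vR-vL)/L = -1.8537 rad/s
linear velocity = 0.67 m/s


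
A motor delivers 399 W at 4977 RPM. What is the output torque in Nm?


omega = 4977 * 2*pi/60 = 521.1902 rad/s
tau = P / omega = 399 / 521.1902
= 0.7656 Nm


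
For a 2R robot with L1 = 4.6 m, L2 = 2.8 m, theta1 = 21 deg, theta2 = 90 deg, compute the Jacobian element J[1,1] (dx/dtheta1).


J[1,1] = -L1*sin(t1) - L2*sin(t1+t2)
= -4.6*sin(21) - 2.8*sin(111)
= -4.2625


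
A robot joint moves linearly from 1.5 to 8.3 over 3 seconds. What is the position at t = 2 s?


s = t/T = 2/3 = 0.6667
p(t) = p0 + (pf-p0)*s
= 1.5 + (8.3 - 1.5) * 0.6667
= 6.0333


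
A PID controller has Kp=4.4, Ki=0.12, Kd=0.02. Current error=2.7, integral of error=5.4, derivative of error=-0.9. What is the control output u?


u = Kp*e + Ki*int(e) + Kd*de/dt
= 4.4*2.7 + 0.12*5.4 + 0.02*(-0.9)
= 11.88 + 0.648 + -0.018
= 12.51


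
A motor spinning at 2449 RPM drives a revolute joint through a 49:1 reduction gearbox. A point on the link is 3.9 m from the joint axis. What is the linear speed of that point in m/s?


omega_motor = 2449 * 2*pi/60 = 256.4587 rad/s
omega_joint = omega_motor / 49 = 5.2339 rad/s
v = omega_joint * r = 5.2339 * 3.9
= 20.412 m/s


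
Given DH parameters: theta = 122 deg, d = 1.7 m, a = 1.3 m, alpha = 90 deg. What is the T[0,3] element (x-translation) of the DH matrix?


T[0,3] = a * cos(theta)
= 1.3 * cos(122 deg)
= 1.3 * -0.5299
= -0.6889


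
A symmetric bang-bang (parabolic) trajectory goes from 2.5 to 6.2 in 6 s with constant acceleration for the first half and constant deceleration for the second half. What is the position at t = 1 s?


Symmetric rest-to-rest: each phase covers (pf-p0)/2 in time T/2. 0.5*a*(T/2)^2 = (pf-p0)/2 => a = 4*(pf-p0)/T^2
a = 4*(6.2-2.5)/6^2 = 0.4111
t = 1 is in the acceleration phase (t <= T/2).
p = p0 + 0.5*a*t^2 = 2.5 + 0.5*0.4111*1^2
= 2.7056


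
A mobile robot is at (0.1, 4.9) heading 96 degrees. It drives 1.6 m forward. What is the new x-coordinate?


x_new = x0 + d*cos(theta)
= 0.1 + 1.6*cos(96)
= 0.1 + -0.1672
= -0.0672


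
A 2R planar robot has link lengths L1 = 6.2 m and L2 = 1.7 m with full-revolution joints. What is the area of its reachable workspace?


r_max = L1 + L2 = 7.9 m
r_min = |L1 - L2| = 4.5 m
Area = pi*(r_max^2 - r_min^2)
= pi*(62.41 - 20.25)
= pi * 42.16
= 132.4495 m^2


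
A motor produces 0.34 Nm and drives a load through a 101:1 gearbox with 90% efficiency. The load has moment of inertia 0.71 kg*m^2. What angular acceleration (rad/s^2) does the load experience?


tau_out = tau_motor * N * eta
= 0.34 * 101 * 0.9 = 30.906 Nm
alpha = tau_out / I = 30.906 / 0.71
= 43.5296 rad/s^2


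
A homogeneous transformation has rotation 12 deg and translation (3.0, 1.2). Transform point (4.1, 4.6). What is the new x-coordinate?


x' = cos(theta)*px - sin(theta)*py + tx
= 0.9781*4.1 - 0.2079*4.6 + 3.0
= 6.054


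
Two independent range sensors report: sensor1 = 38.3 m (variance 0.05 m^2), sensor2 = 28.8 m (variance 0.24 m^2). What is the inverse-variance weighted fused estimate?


w1 = (1/var1) / (1/var1 + 1/var2)
   = 20.0 / (20.0 + 4.1667) = 0.8276
w2 = 1 - w1 = 0.1724
fused = w1*s1 + w2*s2 = 31.6966 + 4.9655
= 36.6621 m


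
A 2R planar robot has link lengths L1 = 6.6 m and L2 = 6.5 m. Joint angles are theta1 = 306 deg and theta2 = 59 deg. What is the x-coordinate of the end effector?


Convert angles to radians: theta1 = 5.3407, theta2 = 1.0297
x = L1*cos(theta1) + L2*cos(theta1+theta2)
x = 3.8794 + 6.4753
x = 10.3546


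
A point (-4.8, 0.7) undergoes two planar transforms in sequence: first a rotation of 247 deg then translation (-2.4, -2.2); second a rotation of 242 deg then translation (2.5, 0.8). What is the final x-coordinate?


After transform 1:
x1 = cos(247)*-4.8 - sin(247)*0.7 + -2.4 = 0.1199
y1 = sin(247)*-4.8 + cos(247)*0.7 + -2.2 = 1.9449
After transform 2:
x2 = cos(242)*0.1199 - sin(242)*1.9449 + 2.5
= 4.161


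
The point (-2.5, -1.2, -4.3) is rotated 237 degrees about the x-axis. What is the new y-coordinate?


Rotation about x-axis: y' = y*cos(theta) - z*sin(theta)
= -1.2 * -0.5446 - -4.3 * -0.8387
= -2.9527


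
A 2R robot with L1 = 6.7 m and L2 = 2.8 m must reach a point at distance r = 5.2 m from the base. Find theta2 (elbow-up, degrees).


cos(theta2) = (r^2 - L1^2 - L2^2) / (2*L1*L2)
cos(theta2) = (27.04 - 44.89 - 7.84) / 37.52
cos(theta2) = -0.684701
theta2 = 133.2121 degrees


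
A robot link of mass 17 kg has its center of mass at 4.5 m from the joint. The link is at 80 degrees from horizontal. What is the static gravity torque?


tau = m*g*L*cos(angle)
= 17 * 9.81 * 4.5 * cos(80 deg)
= 17 * 9.81 * 4.5 * 0.1736
= 130.3169 Nm


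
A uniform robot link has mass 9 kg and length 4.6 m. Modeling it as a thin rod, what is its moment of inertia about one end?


I = (1/3) * m * L^2
= (1/3) * 9 * 4.6^2
= 0.333333 * 9 * 21.16
= 63.48 kg*m^2


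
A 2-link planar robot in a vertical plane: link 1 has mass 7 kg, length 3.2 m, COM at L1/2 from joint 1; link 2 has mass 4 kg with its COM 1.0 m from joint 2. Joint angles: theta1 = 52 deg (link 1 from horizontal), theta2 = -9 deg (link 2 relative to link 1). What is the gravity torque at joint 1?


Horizontal distance from joint 1 to link-1 COM:
  x_c1 = (L1/2)*cos(t1) = 1.6 * 0.6157 = 0.9851 m
Horizontal distance from joint 1 to link-2 COM:
  x_c2 = L1*cos(t1) + Lc2*cos(t1+t2)
       = 3.2*0.6157 + 1.0*0.7314 = 2.7015 m
tau1 = m1*g*x_c1 + m2*g*x_c2
     = 7*9.81*0.9851 + 4*9.81*2.7015
     = 67.644 + 106.0057
     = 173.6497 Nm


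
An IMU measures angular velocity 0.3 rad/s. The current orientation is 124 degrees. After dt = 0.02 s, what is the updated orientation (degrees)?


delta_theta = w * dt = 0.3 * 0.02 = 0.006 rad
= 0.3438 deg
theta_new = 124 + 0.3438 = 124.3438 deg


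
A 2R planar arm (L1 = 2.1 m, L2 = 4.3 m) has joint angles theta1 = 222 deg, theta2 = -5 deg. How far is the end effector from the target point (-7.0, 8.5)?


End effector via forward kinematics:
x = L1*cos(t1) + L2*cos(t1+t2) = -4.9947
y = L1*sin(t1) + L2*sin(t1+t2) = -3.993
Distance to target:
d = sqrt((-7.0 - -4.9947)^2 + (8.5 - -3.993)^2)
= sqrt(4.0211 + 156.0745)
= 12.6529 m


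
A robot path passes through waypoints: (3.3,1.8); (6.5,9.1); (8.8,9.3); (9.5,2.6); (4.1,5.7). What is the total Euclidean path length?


Segment lengths:
  seg1 = sqrt((3.2)^2 + (7.3)^2) = 7.9706
  seg2 = sqrt((2.3)^2 + (0.2)^2) = 2.3087
  seg3 = sqrt((0.7)^2 + (-6.7)^2) = 6.7365
  seg4 = sqrt((-5.4)^2 + (3.1)^2) = 6.2266
Total = 23.2423
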